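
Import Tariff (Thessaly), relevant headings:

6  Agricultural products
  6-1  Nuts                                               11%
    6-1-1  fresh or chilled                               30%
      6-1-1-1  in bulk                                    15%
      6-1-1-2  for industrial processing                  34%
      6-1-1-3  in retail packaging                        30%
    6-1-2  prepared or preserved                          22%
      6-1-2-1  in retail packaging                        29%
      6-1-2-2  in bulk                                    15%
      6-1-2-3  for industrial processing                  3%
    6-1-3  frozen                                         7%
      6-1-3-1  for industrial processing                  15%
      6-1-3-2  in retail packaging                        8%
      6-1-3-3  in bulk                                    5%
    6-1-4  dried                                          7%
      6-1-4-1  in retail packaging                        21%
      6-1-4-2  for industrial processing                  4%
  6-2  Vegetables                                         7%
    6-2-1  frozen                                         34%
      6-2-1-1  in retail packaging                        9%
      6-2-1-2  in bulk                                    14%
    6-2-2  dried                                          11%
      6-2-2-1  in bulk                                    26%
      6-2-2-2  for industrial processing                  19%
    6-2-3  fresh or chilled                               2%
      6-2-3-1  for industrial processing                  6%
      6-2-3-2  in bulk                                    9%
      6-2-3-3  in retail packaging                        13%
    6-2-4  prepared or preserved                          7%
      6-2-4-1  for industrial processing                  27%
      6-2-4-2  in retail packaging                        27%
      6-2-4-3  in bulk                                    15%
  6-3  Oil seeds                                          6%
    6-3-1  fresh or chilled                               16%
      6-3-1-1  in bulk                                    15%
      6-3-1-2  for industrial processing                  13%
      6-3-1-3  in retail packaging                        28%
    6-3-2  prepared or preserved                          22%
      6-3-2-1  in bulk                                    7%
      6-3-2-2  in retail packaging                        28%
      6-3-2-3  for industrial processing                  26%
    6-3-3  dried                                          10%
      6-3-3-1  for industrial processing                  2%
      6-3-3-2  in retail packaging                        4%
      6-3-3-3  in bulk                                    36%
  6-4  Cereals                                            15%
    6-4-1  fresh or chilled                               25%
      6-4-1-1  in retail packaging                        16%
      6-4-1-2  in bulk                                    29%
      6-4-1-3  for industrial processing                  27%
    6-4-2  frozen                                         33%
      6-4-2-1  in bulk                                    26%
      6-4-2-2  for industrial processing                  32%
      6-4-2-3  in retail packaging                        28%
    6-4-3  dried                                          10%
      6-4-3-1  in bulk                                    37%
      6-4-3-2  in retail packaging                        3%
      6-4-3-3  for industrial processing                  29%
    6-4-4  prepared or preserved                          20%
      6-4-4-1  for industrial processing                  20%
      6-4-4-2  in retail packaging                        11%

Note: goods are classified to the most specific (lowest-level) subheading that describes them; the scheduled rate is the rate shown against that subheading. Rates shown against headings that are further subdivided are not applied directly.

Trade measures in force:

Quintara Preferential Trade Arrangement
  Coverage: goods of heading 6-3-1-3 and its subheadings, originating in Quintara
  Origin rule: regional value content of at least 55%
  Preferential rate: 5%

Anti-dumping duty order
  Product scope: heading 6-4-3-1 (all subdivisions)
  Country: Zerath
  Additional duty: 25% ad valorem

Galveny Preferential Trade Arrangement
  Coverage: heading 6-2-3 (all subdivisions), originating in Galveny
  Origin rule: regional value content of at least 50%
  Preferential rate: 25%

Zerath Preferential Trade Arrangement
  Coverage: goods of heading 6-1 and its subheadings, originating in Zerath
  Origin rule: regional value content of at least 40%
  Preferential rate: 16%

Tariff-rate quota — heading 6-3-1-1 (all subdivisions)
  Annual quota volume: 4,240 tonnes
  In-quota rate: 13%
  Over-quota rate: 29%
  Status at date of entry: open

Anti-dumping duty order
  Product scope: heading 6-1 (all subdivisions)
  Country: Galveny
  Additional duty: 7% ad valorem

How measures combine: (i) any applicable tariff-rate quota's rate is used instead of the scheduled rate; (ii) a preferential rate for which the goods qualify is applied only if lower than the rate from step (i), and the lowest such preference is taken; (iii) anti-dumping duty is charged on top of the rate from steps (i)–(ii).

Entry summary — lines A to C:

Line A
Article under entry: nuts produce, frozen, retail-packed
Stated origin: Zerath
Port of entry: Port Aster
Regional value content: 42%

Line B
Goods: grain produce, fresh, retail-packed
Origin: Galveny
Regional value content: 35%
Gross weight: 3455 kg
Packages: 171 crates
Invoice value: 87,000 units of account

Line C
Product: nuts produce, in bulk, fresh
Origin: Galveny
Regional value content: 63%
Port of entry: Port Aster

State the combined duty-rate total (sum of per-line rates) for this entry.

Line A: nuts → 6-1; frozen → 6-1-3; retail-packed → 6-1-3-2. Scheduled 8%. Zerath agreement on 6-1: RVC ≥ 40% → 16% available; preference 16% not lower than 8% → no reduction. → 8%.
Line B: grain → 6-4; fresh → 6-4-1; retail-packed → 6-4-1-1. Scheduled 16%. Galveny agreement on 6-2-3: 6-4-1-1 not covered. → 16%.
Line C: nuts → 6-1; fresh → 6-1-1; in bulk → 6-1-1-1. Scheduled 15%. Galveny agreement on 6-2-3: 6-1-1-1 not covered; anti-dumping (Galveny, 6-1): +7%; total 15% + 7% = 22%. → 22%.
Sum: 8% + 16% + 22% = 46%.

46%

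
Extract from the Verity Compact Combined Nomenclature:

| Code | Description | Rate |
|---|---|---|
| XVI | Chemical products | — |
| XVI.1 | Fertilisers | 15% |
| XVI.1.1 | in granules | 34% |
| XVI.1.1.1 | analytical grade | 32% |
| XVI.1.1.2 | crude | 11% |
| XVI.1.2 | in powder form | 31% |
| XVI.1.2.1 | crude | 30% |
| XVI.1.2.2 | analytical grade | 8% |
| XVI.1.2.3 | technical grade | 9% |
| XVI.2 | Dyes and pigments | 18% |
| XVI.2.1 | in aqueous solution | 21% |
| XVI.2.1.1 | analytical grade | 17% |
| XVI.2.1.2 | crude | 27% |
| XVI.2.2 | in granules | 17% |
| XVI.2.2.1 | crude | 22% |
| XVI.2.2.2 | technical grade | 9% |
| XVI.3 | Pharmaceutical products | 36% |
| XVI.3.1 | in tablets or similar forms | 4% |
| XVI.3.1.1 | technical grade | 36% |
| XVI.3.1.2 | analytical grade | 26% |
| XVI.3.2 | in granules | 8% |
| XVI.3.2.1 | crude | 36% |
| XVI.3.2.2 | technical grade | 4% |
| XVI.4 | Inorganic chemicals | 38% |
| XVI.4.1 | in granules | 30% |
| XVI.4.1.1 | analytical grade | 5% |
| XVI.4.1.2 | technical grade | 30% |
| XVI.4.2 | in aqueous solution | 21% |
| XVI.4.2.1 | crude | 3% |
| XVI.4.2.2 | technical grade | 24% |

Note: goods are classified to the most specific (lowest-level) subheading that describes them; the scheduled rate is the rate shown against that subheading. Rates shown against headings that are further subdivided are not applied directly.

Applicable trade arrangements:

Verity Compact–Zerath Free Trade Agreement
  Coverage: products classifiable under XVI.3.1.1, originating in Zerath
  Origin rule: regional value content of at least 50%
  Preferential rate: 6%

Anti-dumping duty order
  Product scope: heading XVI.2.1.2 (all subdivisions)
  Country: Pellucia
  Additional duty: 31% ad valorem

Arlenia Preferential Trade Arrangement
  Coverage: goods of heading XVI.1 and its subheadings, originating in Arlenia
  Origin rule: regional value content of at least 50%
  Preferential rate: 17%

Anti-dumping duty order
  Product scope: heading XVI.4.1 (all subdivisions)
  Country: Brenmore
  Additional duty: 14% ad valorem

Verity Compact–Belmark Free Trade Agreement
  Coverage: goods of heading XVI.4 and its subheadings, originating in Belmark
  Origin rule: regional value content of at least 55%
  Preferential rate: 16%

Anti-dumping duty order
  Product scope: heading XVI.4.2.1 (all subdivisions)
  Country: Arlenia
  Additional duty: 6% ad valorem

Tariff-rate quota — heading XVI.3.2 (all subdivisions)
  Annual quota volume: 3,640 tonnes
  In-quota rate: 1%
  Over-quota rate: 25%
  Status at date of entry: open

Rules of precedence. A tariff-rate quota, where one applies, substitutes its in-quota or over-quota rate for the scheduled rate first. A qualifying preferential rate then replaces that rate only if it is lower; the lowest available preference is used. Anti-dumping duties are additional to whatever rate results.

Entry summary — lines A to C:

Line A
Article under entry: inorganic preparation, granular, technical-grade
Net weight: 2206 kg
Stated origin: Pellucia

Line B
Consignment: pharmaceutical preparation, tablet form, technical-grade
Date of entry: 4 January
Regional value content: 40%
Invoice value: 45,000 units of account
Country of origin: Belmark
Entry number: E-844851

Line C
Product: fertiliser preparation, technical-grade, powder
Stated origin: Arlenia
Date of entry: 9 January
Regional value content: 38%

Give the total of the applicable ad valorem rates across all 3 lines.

Line A: inorganic → XVI.4; granular → XVI.4.1; technical-grade → XVI.4.1.2. Scheduled 30%. No special measure applies. → 30%.
Line B: pharmaceutical → XVI.3; tablet form → XVI.3.1; technical-grade → XVI.3.1.1. Scheduled 36%. Belmark agreement on XVI.4: XVI.3.1.1 not covered. → 36%.
Line C: fertiliser → XVI.1; powder → XVI.1.2; technical-grade → XVI.1.2.3. Scheduled 9%. Arlenia agreement on XVI.1: RVC < 50%. → 9%.
Sum: 30% + 36% + 9% = 75%.

75%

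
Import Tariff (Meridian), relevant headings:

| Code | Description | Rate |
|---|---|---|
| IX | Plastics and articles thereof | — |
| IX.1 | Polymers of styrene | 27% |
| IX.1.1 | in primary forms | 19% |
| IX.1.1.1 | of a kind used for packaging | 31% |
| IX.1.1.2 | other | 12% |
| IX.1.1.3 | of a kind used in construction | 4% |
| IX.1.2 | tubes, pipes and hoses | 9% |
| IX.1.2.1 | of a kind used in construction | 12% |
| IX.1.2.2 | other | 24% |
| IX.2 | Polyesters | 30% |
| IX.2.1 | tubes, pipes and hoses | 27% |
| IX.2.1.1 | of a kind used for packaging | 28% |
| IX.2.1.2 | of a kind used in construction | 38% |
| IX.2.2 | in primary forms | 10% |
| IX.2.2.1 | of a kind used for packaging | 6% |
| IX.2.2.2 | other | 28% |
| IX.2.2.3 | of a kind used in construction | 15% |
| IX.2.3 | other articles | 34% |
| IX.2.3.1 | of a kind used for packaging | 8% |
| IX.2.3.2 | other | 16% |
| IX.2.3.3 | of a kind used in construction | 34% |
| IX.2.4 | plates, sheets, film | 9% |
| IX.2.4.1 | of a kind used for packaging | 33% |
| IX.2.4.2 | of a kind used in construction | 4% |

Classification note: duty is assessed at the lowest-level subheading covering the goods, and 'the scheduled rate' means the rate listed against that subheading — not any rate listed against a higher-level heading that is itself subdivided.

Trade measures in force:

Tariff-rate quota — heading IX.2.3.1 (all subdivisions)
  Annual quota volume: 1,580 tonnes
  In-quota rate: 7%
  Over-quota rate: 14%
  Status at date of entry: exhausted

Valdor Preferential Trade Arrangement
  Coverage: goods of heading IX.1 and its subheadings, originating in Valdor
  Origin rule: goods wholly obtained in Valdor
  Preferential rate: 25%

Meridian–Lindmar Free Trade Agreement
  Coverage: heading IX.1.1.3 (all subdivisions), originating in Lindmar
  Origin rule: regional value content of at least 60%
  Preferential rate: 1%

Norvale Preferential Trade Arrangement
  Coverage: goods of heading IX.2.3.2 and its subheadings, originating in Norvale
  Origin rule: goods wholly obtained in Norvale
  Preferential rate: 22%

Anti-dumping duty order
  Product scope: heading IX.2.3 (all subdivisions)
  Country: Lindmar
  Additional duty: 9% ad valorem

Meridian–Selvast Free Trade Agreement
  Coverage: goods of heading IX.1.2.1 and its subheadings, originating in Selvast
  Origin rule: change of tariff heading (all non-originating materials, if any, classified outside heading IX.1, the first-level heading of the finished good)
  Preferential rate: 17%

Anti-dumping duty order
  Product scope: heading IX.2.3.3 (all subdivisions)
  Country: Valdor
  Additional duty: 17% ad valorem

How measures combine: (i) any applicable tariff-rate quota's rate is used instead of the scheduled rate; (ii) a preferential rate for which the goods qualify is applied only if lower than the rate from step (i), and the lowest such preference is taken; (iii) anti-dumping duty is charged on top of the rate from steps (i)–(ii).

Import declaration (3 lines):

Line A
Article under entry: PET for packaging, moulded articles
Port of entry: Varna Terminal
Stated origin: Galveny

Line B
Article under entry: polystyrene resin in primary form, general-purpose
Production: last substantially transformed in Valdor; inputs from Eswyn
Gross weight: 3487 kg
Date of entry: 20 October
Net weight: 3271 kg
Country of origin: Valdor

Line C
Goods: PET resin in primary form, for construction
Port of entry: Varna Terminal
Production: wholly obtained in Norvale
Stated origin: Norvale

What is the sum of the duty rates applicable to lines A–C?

Line A: PET → IX.2; moulded articles → IX.2.3; for packaging → IX.2.3.1. Scheduled 8%. quota on IX.2.3.1 exhausted → over-quota 14%. → 14%.
Line B: polystyrene → IX.1; resin in primary form → IX.1.1; general-purpose → IX.1.1.2. Scheduled 12%. Valdor agreement on IX.1: not wholly obtained. → 12%.
Line C: PET → IX.2; resin in primary form → IX.2.2; for construction → IX.2.2.3. Scheduled 15%. Norvale agreement on IX.2.3.2: IX.2.2.3 not covered. → 15%.
Sum: 14% + 12% + 15% = 41%.

41%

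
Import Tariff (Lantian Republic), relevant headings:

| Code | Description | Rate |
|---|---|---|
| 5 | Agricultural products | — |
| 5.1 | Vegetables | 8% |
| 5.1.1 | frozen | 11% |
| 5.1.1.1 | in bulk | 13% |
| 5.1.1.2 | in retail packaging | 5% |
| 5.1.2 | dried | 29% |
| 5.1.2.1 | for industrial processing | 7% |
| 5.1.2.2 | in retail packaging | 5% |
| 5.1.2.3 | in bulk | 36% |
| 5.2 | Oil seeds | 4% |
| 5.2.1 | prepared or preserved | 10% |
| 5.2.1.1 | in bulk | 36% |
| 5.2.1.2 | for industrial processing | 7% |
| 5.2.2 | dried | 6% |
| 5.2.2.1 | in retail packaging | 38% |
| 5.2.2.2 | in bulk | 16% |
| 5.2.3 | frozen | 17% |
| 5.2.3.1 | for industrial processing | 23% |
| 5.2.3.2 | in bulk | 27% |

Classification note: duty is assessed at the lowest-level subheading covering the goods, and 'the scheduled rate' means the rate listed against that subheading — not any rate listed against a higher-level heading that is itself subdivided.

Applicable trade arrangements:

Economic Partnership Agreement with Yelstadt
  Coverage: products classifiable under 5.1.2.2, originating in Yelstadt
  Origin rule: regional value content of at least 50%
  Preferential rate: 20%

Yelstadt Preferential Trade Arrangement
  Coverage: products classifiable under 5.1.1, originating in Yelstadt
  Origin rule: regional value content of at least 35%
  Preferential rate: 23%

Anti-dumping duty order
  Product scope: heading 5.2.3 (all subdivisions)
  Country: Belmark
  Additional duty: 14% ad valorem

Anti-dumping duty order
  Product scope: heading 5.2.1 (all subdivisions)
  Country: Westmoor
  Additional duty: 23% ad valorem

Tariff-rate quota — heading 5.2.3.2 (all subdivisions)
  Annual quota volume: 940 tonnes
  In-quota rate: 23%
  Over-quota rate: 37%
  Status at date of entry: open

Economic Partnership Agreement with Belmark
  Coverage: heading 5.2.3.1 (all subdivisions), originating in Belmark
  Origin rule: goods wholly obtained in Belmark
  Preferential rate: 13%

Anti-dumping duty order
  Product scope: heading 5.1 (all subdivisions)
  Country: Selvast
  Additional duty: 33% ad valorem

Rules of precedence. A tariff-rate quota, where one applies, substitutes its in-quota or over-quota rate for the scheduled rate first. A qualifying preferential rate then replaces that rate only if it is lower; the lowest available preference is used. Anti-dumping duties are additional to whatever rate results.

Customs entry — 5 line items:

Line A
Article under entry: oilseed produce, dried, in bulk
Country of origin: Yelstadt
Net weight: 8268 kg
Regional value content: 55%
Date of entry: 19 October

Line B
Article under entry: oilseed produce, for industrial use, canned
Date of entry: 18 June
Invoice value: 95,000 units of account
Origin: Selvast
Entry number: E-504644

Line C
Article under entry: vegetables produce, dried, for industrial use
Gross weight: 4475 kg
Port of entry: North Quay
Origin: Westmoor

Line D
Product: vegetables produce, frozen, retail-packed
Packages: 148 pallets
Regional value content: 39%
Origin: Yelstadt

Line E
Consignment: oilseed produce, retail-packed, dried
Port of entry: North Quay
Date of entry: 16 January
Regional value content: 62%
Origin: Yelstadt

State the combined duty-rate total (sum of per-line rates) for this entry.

Line A: oilseed → 5.2; dried → 5.2.2; in bulk → 5.2.2.2. Scheduled 16%. Yelstadt agreement on 5.1.2.2: 5.2.2.2 not covered; Yelstadt agreement on 5.1.1: 5.2.2.2 not covered. → 16%.
Line B: oilseed → 5.2; canned → 5.2.1; for industrial use → 5.2.1.2. Scheduled 7%. No special measure applies. → 7%.
Line C: vegetables → 5.1; dried → 5.1.2; for industrial use → 5.1.2.1. Scheduled 7%. No special measure applies. → 7%.
Line D: vegetables → 5.1; frozen → 5.1.1; retail-packed → 5.1.1.2. Scheduled 5%. Yelstadt agreement on 5.1.2.2: 5.1.1.2 not covered; Yelstadt agreement on 5.1.1: RVC ≥ 35% → 23% available; preference 23% not lower than 5% → no reduction. → 5%.
Line E: oilseed → 5.2; dried → 5.2.2; retail-packed → 5.2.2.1. Scheduled 38%. Yelstadt agreement on 5.1.2.2: 5.2.2.1 not covered; Yelstadt agreement on 5.1.1: 5.2.2.1 not covered. → 38%.
Sum: 16% + 7% + 7% + 5% + 38% = 73%.

73%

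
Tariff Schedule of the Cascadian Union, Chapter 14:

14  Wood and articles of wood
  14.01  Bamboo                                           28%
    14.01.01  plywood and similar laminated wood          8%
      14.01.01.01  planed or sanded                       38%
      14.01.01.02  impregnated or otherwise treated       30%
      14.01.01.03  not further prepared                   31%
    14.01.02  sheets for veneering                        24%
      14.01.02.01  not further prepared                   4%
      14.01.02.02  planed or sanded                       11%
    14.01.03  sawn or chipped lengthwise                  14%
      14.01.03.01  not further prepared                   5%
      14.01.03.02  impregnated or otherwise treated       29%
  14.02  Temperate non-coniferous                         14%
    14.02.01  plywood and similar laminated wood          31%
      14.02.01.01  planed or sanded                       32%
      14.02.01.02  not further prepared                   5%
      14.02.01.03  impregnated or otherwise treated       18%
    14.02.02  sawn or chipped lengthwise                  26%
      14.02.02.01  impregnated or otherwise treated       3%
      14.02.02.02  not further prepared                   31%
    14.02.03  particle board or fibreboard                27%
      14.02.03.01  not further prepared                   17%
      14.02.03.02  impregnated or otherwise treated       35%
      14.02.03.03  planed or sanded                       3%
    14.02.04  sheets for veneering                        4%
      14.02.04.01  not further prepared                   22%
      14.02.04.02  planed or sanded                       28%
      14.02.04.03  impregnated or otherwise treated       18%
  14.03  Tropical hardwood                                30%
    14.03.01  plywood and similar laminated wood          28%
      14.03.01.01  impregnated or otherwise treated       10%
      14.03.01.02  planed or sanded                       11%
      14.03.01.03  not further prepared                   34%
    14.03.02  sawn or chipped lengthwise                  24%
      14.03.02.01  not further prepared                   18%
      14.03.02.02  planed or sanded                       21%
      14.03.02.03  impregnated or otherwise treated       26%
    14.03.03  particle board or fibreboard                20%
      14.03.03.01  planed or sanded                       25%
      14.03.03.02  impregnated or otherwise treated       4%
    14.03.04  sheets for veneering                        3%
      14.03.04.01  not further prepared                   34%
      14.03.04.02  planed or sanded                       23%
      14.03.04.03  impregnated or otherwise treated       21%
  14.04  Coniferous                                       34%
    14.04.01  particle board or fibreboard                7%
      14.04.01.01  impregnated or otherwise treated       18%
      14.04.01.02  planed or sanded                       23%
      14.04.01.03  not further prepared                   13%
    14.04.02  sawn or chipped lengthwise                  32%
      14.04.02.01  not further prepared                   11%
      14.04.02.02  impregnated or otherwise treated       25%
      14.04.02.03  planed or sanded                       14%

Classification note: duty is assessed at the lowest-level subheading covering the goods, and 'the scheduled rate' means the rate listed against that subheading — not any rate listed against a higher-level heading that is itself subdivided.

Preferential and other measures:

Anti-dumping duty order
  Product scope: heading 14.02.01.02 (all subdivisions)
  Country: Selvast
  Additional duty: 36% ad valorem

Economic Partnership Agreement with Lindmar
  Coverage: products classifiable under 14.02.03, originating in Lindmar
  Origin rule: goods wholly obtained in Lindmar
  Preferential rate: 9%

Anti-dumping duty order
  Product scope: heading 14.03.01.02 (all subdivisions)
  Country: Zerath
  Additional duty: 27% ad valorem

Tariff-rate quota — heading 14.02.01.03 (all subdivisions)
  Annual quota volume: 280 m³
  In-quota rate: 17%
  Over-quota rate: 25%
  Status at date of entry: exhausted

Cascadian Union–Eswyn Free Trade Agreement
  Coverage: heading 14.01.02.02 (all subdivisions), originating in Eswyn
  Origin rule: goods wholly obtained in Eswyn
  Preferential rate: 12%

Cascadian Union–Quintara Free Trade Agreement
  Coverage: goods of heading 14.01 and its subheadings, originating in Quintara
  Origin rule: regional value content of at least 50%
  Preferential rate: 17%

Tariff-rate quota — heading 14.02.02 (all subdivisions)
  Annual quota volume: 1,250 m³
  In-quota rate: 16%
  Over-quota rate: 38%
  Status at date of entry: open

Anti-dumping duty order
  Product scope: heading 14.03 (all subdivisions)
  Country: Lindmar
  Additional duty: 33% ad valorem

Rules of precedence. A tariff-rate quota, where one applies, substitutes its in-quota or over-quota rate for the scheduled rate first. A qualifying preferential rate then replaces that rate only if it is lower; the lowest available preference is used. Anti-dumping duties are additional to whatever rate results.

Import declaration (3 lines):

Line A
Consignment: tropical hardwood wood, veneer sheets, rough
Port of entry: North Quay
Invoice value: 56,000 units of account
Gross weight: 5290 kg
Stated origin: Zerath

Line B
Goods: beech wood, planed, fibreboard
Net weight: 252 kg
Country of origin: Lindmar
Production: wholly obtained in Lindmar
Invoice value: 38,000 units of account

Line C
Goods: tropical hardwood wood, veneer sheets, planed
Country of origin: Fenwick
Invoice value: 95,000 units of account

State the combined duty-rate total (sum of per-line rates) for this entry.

60%

Line A: tropical hardwood → 14.03; veneer sheets → 14.03.04; rough → 14.03.04.01. Scheduled 34%. No special measure applies. → 34%.
Line B: beech → 14.02; fibreboard → 14.02.03; planed → 14.02.03.03. Scheduled 3%. Lindmar agreement on 14.02.03: wholly obtained → 9% available; preference 9% not lower than 3% → no reduction. → 3%.
Line C: tropical hardwood → 14.03; veneer sheets → 14.03.04; planed → 14.03.04.02. Scheduled 23%. No special measure applies. → 23%.
Sum: 34% + 3% + 23% = 60%.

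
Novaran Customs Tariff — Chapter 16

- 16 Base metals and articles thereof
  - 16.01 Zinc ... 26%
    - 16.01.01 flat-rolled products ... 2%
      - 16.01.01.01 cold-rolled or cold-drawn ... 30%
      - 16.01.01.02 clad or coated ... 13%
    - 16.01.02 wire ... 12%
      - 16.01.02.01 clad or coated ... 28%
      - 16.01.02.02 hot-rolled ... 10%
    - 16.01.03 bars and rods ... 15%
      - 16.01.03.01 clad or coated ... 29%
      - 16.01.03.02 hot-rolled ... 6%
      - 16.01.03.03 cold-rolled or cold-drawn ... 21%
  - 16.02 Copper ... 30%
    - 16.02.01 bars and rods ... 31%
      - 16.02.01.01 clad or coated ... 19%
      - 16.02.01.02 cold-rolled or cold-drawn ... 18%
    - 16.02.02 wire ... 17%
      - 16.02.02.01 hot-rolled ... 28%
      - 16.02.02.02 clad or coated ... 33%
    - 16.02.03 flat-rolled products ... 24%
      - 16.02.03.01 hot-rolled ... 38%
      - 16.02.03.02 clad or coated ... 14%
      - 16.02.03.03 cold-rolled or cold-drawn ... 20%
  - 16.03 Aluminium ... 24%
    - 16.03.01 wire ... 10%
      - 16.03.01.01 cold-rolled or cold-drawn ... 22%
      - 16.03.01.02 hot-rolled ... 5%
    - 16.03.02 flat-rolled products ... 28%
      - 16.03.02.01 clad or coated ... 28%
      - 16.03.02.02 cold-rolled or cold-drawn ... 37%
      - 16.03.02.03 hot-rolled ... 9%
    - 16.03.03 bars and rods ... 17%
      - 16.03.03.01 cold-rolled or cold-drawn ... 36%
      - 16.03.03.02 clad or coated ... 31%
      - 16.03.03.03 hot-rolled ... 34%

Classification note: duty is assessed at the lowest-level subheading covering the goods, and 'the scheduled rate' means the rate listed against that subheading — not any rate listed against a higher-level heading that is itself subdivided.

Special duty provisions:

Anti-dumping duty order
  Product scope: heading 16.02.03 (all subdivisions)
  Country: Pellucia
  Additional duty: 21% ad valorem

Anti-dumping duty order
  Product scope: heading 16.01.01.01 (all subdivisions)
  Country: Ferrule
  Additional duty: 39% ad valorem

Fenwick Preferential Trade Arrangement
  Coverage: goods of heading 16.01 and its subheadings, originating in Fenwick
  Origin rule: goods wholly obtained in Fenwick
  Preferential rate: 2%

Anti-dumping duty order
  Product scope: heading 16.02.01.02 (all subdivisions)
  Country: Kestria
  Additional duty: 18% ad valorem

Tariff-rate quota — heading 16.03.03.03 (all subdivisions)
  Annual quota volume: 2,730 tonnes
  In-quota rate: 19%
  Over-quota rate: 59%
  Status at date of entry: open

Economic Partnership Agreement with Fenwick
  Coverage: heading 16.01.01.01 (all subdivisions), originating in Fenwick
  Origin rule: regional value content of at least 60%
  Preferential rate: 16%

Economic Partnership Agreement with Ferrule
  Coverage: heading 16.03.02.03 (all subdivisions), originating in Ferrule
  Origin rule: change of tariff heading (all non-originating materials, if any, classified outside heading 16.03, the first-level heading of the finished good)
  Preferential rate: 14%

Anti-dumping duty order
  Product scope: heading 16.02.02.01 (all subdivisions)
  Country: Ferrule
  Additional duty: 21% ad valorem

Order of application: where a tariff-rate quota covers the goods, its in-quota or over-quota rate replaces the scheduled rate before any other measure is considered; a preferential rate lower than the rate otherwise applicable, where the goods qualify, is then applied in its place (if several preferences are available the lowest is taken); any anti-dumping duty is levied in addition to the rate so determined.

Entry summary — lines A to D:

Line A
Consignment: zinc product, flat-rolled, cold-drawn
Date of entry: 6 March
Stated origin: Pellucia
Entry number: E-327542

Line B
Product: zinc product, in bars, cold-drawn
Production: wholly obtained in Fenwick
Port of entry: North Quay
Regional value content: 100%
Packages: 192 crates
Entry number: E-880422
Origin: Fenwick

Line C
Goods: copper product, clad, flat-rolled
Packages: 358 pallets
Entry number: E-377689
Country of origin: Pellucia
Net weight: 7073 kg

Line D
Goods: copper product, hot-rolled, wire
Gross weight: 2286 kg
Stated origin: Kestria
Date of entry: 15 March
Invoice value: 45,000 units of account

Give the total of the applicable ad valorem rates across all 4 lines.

95%

Line A: zinc → 16.01; flat-rolled → 16.01.01; cold-drawn → 16.01.01.01. Scheduled 30%. No special measure applies. → 30%.
Line B: zinc → 16.01; in bars → 16.01.03; cold-drawn → 16.01.03.03. Scheduled 21%. Fenwick agreement on 16.01: wholly obtained → 2% available; Fenwick agreement on 16.01.01.01: 16.01.03.03 not covered; preferential 2%. → 2%.
Line C: copper → 16.02; flat-rolled → 16.02.03; clad → 16.02.03.02. Scheduled 14%. anti-dumping (Pellucia, 16.02.03): +21%; total 14% + 21% = 35%. → 35%.
Line D: copper → 16.02; wire → 16.02.02; hot-rolled → 16.02.02.01. Scheduled 28%. No special measure applies. → 28%.
Sum: 30% + 2% + 35% + 28% = 95%.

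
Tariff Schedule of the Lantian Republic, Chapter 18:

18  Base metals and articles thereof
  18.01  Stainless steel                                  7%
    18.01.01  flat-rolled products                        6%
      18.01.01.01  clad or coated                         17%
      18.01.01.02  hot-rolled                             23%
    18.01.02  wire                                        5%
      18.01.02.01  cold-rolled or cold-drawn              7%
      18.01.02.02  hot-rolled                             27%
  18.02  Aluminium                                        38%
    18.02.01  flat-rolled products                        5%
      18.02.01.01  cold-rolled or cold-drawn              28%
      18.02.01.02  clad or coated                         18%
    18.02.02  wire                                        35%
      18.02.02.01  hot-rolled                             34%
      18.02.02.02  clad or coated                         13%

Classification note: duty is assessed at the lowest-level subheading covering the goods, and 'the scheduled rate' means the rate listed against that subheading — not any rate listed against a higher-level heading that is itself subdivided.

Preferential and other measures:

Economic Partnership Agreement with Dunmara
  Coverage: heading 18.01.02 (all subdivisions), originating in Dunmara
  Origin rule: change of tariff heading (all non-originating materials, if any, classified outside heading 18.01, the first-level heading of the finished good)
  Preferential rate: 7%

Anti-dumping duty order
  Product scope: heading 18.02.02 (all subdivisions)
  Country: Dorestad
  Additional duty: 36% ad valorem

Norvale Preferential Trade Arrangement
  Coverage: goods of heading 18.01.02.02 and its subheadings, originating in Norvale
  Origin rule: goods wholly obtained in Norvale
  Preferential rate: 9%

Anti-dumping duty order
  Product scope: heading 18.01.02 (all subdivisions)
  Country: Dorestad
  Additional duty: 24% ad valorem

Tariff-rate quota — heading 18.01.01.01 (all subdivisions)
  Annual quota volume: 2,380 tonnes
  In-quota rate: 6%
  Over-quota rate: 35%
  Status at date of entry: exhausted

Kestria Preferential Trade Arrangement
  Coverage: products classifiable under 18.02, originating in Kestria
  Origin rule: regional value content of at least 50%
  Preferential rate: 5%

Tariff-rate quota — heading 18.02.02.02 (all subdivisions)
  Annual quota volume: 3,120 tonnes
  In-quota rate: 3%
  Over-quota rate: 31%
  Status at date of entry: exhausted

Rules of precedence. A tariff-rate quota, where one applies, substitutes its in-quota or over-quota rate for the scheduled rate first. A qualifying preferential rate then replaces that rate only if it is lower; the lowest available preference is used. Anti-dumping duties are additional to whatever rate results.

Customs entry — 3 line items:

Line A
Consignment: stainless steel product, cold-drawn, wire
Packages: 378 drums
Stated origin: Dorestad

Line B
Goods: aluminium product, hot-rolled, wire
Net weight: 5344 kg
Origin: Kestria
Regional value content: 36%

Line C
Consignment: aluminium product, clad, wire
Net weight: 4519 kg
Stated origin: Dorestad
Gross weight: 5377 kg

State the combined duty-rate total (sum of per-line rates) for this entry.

132%

Line A: stainless steel → 18.01; wire → 18.01.02; cold-drawn → 18.01.02.01. Scheduled 7%. anti-dumping (Dorestad, 18.01.02): +24%; total 7% + 24% = 31%. → 31%.
Line B: aluminium → 18.02; wire → 18.02.02; hot-rolled → 18.02.02.01. Scheduled 34%. Kestria agreement on 18.02: RVC < 50%. → 34%.
Line C: aluminium → 18.02; wire → 18.02.02; clad → 18.02.02.02. Scheduled 13%. quota on 18.02.02.02 exhausted → over-quota 31%; anti-dumping (Dorestad, 18.02.02): +36%; total 31% + 36% = 67%. → 67%.
Sum: 31% + 34% + 67% = 132%.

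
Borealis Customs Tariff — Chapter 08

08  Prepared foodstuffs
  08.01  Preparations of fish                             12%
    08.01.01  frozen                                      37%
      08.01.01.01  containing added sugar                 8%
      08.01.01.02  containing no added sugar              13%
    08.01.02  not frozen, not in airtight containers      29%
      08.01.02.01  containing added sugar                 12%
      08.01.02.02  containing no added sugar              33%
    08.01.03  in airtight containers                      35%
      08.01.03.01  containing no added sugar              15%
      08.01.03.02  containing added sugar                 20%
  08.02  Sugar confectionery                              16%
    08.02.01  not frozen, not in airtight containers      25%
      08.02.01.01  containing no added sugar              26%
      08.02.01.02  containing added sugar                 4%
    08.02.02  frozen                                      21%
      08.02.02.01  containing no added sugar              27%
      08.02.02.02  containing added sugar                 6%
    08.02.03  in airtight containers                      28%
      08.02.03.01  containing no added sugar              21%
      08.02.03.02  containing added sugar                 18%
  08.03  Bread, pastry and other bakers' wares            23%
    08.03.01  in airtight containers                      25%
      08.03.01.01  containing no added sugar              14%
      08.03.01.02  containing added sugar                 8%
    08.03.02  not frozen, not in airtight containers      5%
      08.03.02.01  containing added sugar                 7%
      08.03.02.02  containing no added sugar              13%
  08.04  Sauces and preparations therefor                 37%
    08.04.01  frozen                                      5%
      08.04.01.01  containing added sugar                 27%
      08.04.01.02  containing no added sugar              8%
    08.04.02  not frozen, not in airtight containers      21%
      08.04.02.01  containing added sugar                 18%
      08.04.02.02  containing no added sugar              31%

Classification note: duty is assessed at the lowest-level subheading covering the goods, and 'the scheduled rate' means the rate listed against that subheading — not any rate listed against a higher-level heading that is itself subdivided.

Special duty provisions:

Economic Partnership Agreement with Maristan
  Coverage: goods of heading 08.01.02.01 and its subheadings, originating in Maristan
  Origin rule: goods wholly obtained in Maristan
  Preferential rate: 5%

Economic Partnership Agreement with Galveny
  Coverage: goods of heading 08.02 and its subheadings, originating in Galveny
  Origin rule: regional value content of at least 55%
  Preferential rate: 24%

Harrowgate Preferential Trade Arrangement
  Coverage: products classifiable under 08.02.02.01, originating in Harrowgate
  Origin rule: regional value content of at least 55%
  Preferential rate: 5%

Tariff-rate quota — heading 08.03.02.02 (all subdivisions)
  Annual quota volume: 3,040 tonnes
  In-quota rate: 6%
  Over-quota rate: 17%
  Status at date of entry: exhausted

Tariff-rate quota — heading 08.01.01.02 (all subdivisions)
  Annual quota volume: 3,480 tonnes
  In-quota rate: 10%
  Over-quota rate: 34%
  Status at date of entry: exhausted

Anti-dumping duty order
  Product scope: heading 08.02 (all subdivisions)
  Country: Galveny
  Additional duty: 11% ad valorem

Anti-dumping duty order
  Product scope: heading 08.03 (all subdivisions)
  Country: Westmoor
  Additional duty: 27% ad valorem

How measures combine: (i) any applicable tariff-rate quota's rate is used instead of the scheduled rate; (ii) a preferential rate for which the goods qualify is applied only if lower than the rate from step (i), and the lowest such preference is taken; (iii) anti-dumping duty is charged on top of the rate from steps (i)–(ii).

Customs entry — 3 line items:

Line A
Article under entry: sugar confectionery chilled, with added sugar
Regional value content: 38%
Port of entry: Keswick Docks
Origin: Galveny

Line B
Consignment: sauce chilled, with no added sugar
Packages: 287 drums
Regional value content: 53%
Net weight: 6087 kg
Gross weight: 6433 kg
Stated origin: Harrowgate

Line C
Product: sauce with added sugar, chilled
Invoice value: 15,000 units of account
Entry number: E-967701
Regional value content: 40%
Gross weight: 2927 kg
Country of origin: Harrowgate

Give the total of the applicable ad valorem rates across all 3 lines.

Line A: sugar confectionery → 08.02; chilled → 08.02.01; with added sugar → 08.02.01.02. Scheduled 4%. Galveny agreement on 08.02: RVC < 55%; anti-dumping (Galveny, 08.02): +11%; total 4% + 11% = 15%. → 15%.
Line B: sauce → 08.04; chilled → 08.04.02; with no added sugar → 08.04.02.02. Scheduled 31%. Harrowgate agreement on 08.02.02.01: 08.04.02.02 not covered. → 31%.
Line C: sauce → 08.04; chilled → 08.04.02; with added sugar → 08.04.02.01. Scheduled 18%. Harrowgate agreement on 08.02.02.01: 08.04.02.01 not covered. → 18%.
Sum: 15% + 31% + 18% = 64%.

64%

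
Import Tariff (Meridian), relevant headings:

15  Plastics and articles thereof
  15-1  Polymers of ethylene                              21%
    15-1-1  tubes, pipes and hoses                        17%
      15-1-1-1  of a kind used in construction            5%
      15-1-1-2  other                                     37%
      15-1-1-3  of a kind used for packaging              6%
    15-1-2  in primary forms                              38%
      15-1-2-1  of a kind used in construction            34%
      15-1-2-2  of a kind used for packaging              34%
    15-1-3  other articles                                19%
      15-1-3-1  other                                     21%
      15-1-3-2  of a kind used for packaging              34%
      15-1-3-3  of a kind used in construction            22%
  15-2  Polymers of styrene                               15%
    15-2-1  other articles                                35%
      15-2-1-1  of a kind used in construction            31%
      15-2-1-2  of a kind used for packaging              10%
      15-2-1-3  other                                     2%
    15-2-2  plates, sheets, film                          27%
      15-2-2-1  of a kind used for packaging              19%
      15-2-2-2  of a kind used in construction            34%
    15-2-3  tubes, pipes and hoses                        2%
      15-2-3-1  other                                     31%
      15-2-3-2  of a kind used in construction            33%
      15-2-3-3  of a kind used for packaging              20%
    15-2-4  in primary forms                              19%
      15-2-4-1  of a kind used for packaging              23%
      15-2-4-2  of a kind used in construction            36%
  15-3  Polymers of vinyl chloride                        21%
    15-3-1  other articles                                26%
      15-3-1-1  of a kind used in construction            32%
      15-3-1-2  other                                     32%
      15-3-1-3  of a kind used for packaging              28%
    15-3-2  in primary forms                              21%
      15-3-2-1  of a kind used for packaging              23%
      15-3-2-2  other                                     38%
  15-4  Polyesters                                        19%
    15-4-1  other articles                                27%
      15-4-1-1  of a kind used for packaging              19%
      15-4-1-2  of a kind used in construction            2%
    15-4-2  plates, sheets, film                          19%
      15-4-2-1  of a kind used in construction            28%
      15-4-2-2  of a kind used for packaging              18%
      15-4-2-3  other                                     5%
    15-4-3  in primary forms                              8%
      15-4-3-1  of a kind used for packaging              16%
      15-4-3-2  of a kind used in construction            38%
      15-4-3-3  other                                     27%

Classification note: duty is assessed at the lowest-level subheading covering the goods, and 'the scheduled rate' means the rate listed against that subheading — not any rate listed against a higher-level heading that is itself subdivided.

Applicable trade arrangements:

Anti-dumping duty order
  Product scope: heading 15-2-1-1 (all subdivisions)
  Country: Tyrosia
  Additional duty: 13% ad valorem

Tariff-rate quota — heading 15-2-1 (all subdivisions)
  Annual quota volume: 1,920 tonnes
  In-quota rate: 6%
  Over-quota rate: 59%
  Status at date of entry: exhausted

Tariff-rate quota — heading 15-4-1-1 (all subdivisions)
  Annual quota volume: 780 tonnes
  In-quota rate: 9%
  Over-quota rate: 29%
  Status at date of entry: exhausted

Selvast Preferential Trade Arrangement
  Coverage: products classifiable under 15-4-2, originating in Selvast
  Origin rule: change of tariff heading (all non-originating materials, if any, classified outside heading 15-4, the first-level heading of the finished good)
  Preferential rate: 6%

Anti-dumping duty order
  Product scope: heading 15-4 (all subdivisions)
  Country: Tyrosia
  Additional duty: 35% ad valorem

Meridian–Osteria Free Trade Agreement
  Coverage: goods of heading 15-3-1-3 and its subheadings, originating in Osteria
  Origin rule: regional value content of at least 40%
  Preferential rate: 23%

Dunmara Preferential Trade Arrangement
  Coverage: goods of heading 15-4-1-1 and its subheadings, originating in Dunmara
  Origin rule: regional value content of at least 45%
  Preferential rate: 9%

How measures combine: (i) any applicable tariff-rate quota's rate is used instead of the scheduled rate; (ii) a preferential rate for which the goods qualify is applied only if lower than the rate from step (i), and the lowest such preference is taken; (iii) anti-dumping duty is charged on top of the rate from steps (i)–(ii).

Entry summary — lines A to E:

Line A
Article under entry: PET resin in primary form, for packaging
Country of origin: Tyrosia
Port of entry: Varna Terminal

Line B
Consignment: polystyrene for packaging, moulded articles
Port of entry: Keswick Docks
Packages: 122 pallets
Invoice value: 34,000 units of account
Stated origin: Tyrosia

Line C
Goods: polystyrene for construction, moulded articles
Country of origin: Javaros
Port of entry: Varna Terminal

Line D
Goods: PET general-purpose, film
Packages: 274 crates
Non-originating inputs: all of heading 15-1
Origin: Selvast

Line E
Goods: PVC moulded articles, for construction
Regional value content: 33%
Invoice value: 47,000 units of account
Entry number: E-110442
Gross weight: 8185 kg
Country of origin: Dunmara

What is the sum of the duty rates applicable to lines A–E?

206%

Line A: PET → 15-4; resin in primary form → 15-4-3; for packaging → 15-4-3-1. Scheduled 16%. anti-dumping (Tyrosia, 15-4): +35%; total 16% + 35% = 51%. → 51%.
Line B: polystyrene → 15-2; moulded articles → 15-2-1; for packaging → 15-2-1-2. Scheduled 10%. quota on 15-2-1 exhausted → over-quota 59%. → 59%.
Line C: polystyrene → 15-2; moulded articles → 15-2-1; for construction → 15-2-1-1. Scheduled 31%. quota on 15-2-1 exhausted → over-quota 59%. → 59%.
Line D: PET → 15-4; film → 15-4-2; general-purpose → 15-4-2-3. Scheduled 5%. Selvast agreement on 15-4-2: CTH met → 6% available; preference 6% not lower than 5% → no reduction. → 5%.
Line E: PVC → 15-3; moulded articles → 15-3-1; for construction → 15-3-1-1. Scheduled 32%. Dunmara agreement on 15-4-1-1: 15-3-1-1 not covered. → 32%.
Sum: 51% + 59% + 59% + 5% + 32% = 206%.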